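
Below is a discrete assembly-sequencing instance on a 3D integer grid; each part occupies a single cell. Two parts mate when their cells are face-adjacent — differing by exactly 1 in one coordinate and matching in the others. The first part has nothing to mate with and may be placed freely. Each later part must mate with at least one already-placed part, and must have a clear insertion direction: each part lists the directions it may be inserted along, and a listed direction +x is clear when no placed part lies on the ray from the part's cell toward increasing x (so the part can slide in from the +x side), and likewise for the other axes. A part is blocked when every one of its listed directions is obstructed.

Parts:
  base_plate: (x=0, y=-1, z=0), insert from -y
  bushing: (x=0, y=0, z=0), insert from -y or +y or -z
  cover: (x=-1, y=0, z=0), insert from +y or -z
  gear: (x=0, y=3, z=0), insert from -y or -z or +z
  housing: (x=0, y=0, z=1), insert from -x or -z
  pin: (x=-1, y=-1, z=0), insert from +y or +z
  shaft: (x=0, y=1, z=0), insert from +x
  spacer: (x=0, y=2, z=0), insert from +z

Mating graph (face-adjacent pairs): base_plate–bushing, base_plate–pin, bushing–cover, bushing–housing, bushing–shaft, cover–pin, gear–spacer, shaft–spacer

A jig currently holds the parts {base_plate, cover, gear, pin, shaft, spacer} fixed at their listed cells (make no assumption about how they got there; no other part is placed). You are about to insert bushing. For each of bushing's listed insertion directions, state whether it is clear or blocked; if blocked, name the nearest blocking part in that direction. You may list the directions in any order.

-y: nearest on ray is base_plate@(0, -1, 0) ⇒ blocked
+y: nearest on ray is shaft@(0, 1, 0) ⇒ blocked
-z: ray from bushing(0, 0, 0) has no placed part ⇒ clear

+y: blocked by shaft; -y: blocked by base_plate; -z: clear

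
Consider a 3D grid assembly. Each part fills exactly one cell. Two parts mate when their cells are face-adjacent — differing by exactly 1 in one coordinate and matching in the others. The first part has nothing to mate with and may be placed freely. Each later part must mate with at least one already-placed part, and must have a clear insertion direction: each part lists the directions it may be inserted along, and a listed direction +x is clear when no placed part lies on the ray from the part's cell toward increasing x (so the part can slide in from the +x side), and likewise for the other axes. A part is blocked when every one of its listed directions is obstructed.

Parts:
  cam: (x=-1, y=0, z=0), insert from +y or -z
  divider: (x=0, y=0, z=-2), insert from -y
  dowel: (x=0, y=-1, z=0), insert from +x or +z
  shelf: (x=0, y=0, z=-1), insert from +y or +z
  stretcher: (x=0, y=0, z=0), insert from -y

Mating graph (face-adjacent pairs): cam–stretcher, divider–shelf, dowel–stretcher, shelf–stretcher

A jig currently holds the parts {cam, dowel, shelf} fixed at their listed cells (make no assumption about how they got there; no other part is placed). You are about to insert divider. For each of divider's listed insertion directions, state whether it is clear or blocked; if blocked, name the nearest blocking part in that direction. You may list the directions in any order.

-y: ray from divider(0, 0, -2) has no placed part ⇒ clear

-y: clear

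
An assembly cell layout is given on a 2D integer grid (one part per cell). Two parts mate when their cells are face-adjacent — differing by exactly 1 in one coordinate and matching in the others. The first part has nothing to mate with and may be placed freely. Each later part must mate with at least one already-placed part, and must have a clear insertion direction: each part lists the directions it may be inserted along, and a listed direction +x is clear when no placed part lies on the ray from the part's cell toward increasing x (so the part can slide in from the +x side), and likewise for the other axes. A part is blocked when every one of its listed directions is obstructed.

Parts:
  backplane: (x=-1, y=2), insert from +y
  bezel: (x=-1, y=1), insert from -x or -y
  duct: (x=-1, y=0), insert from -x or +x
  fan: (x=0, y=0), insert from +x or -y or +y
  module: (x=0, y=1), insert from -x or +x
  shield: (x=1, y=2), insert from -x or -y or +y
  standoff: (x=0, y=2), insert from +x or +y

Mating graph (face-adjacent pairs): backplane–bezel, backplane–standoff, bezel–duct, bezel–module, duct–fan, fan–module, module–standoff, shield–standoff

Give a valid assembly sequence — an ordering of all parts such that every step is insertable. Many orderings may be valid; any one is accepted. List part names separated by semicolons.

duct; fan; module; standoff; backplane; shield; bezel

1. duct@(-1, 0) [-x clear] — {duct}
2. fan@(0, 0) [+x clear] — {duct, fan}
3. module@(0, 1) [-x clear] — {duct, fan, module}
4. standoff@(0, 2) [+x clear] — {duct, fan, module, standoff}
5. backplane@(-1, 2) [+y clear] — {backplane, duct, fan, module, standoff}
6. shield@(1, 2) [-y clear] — {backplane, duct, fan, module, shield, standoff}
7. bezel@(-1, 1) [-x clear] — {backplane, bezel, duct, fan, module, shield, standoff}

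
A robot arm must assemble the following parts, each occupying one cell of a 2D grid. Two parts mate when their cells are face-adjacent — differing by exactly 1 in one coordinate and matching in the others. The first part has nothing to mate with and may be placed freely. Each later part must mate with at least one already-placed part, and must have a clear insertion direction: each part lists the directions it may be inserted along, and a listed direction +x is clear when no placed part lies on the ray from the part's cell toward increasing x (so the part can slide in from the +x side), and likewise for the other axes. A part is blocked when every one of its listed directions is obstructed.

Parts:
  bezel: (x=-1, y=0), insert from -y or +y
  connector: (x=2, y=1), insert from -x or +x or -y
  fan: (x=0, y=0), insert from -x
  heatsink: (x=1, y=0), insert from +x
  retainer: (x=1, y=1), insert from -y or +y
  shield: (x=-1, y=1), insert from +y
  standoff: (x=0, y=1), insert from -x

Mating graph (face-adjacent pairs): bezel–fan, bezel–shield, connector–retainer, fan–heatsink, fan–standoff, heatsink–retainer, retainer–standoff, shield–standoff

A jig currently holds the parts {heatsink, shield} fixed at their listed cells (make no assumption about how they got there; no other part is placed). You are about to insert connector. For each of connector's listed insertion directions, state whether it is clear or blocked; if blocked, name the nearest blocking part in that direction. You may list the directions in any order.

-x: nearest on ray is shield@(-1, 1) ⇒ blocked
+x: ray from connector(2, 1) has no placed part ⇒ clear
-y: ray from connector(2, 1) has no placed part ⇒ clear

+x: clear; -x: blocked by shield; -y: clear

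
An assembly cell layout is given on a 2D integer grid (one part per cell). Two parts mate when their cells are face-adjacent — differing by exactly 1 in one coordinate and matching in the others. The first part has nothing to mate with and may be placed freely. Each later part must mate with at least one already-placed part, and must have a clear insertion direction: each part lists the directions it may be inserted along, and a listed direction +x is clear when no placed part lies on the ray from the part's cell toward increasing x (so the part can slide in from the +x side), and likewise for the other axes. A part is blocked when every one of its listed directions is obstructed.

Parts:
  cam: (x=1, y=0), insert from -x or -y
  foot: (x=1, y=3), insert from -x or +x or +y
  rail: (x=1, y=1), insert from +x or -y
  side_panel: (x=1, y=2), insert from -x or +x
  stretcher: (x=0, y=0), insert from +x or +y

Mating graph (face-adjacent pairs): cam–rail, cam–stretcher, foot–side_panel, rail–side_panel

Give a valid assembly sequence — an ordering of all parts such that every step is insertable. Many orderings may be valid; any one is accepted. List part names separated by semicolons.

1. stretcher@(0, 0) [+x clear] — {stretcher}
2. cam@(1, 0) [-y clear] — {cam, stretcher}
3. rail@(1, 1) [+x clear] — {cam, rail, stretcher}
4. side_panel@(1, 2) [-x clear] — {cam, rail, side_panel, stretcher}
5. foot@(1, 3) [-x clear] — {cam, foot, rail, side_panel, stretcher}

stretcher; cam; rail; side_panel; foot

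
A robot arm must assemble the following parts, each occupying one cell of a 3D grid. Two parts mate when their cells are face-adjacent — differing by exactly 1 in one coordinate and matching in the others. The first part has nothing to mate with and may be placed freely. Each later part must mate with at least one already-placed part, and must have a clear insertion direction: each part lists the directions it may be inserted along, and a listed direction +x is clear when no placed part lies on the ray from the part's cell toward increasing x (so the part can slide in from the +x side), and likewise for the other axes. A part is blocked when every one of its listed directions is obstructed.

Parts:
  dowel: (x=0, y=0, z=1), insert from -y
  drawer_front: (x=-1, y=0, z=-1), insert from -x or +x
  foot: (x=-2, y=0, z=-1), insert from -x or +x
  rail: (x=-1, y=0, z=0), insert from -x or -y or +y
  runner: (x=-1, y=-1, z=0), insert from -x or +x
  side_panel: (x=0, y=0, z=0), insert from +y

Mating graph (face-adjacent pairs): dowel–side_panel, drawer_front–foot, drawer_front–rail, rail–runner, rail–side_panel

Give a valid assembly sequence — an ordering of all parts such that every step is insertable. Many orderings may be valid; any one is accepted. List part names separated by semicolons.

drawer_front; rail; runner; side_panel; dowel; foot

1. drawer_front@(-1, 0, -1) [-x clear] — {drawer_front}
2. rail@(-1, 0, 0) [-x clear] — {drawer_front, rail}
3. runner@(-1, -1, 0) [-x clear] — {drawer_front, rail, runner}
4. side_panel@(0, 0, 0) [+y clear] — {drawer_front, rail, runner, side_panel}
5. dowel@(0, 0, 1) [-y clear] — {dowel, drawer_front, rail, runner, side_panel}
6. foot@(-2, 0, -1) [-x clear] — {dowel, drawer_front, foot, rail, runner, side_panel}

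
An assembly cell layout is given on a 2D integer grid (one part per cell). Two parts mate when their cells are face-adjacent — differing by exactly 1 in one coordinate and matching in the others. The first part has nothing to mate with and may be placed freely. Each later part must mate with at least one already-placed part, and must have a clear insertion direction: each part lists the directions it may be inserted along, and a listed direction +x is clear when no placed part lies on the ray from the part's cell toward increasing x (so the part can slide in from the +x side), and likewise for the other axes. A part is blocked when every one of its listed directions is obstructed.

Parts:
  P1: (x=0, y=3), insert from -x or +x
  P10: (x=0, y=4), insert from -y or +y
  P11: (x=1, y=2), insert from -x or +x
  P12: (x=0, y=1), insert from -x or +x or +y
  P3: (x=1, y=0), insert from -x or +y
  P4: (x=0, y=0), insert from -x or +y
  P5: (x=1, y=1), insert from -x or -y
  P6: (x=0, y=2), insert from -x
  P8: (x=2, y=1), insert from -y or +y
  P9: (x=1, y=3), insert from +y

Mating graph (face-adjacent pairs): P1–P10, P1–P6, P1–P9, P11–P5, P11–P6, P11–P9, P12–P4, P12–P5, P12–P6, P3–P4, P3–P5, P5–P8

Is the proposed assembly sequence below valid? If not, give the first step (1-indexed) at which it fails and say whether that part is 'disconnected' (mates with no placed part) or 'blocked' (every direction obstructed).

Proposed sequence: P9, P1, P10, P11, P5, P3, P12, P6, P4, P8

1. P9@(1, 3) [+y clear] — {P9}
2. P1@(0, 3) [-x clear] — {P1, P9}
3. P10@(0, 4) [+y clear] — {P1, P10, P9}
4. P11@(1, 2) [-x clear] — {P1, P10, P11, P9}
5. P5@(1, 1) [-x clear] — {P1, P10, P11, P5, P9}
6. P3@(1, 0) [-x clear] — {P1, P10, P11, P3, P5, P9}
7. P12@(0, 1) [-x clear] — {P1, P10, P11, P12, P3, P5, P9}
8. P6@(0, 2) [-x clear] — {P1, P10, P11, P12, P3, P5, P6, P9}
9. P4@(0, 0) [-x clear] — {P1, P10, P11, P12, P3, P4, P5, P6, P9}
10. P8@(2, 1) [-y clear] — {P1, P10, P11, P12, P3, P4, P5, P6, P8, P9}

Valid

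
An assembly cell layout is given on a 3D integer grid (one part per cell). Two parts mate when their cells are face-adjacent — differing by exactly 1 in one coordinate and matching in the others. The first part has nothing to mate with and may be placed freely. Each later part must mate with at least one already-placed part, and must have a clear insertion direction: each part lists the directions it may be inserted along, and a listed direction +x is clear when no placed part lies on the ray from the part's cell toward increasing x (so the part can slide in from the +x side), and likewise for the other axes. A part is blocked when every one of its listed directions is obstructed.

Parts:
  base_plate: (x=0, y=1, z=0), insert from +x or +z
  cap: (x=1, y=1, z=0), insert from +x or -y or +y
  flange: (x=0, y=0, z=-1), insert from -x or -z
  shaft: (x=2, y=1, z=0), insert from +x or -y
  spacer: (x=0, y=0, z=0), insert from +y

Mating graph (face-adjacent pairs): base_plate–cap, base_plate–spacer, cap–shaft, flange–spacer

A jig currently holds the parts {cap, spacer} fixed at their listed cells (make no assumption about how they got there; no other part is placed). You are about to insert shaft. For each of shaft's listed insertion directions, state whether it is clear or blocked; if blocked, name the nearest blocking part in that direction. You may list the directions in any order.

+x: clear; -y: clear

+x: ray from shaft(2, 1, 0) has no placed part ⇒ clear
-y: ray from shaft(2, 1, 0) has no placed part ⇒ clear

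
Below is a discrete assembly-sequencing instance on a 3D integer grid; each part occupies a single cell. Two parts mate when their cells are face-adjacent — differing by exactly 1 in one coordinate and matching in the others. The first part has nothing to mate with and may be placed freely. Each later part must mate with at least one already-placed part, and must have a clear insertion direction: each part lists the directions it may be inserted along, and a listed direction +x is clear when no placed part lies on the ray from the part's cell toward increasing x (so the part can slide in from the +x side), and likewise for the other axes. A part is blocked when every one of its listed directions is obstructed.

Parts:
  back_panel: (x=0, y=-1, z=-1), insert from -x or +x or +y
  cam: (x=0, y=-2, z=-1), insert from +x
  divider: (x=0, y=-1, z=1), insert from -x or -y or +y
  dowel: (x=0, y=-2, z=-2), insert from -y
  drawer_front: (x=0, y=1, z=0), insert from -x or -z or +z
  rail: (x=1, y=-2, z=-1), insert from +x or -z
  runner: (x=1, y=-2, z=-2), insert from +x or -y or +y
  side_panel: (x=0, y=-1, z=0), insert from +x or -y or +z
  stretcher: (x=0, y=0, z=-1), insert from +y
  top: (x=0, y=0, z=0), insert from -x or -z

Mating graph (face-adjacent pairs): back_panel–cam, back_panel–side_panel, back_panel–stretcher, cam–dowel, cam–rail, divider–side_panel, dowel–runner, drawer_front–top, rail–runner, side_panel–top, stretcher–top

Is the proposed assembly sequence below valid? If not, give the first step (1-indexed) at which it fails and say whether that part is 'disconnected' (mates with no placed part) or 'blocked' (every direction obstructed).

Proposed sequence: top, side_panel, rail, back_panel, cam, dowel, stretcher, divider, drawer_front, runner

Invalid at step 3 (disconnected)

1. top@(0, 0, 0) [-x clear] — {top}
2. side_panel@(0, -1, 0) [+x clear] — {side_panel, top}
3. rail@(1, -2, -1) — no placed neighbour ⇒ disconnected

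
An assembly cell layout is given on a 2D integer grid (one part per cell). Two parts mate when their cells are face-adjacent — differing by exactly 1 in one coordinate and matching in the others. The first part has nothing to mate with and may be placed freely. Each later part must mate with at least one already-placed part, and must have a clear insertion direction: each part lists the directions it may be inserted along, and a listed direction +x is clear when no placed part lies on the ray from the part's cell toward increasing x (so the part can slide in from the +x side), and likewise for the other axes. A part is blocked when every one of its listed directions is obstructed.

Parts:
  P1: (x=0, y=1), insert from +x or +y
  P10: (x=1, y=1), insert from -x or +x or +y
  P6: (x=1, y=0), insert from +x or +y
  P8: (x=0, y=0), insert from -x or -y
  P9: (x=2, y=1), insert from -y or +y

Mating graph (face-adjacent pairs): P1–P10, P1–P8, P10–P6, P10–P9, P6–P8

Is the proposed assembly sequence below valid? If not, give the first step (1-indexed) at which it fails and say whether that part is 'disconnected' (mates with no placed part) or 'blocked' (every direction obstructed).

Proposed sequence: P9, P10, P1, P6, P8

Valid

1. P9@(2, 1) [-y clear] — {P9}
2. P10@(1, 1) [-x clear] — {P10, P9}
3. P1@(0, 1) [+y clear] — {P1, P10, P9}
4. P6@(1, 0) [+x clear] — {P1, P10, P6, P9}
5. P8@(0, 0) [-x clear] — {P1, P10, P6, P8, P9}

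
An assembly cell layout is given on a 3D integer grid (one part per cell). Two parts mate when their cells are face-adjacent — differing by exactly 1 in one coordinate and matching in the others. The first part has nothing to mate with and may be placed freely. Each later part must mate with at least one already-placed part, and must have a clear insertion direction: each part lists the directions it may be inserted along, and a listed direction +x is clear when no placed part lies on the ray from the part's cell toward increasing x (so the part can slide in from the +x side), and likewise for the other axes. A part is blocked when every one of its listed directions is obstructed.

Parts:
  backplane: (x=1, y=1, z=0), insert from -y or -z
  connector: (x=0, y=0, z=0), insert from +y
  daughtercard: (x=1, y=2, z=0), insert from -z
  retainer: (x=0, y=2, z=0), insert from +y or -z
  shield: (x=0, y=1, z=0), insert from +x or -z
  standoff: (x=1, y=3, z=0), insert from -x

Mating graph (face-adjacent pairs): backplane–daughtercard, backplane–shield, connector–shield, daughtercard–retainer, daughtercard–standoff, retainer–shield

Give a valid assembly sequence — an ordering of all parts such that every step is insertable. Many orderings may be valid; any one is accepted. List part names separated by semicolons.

1. connector@(0, 0, 0) [+y clear] — {connector}
2. shield@(0, 1, 0) [+x clear] — {connector, shield}
3. backplane@(1, 1, 0) [-y clear] — {backplane, connector, shield}
4. daughtercard@(1, 2, 0) [-z clear] — {backplane, connector, daughtercard, shield}
5. retainer@(0, 2, 0) [+y clear] — {backplane, connector, daughtercard, retainer, shield}
6. standoff@(1, 3, 0) [-x clear] — {backplane, connector, daughtercard, retainer, shield, standoff}

connector; shield; backplane; daughtercard; retainer; standoff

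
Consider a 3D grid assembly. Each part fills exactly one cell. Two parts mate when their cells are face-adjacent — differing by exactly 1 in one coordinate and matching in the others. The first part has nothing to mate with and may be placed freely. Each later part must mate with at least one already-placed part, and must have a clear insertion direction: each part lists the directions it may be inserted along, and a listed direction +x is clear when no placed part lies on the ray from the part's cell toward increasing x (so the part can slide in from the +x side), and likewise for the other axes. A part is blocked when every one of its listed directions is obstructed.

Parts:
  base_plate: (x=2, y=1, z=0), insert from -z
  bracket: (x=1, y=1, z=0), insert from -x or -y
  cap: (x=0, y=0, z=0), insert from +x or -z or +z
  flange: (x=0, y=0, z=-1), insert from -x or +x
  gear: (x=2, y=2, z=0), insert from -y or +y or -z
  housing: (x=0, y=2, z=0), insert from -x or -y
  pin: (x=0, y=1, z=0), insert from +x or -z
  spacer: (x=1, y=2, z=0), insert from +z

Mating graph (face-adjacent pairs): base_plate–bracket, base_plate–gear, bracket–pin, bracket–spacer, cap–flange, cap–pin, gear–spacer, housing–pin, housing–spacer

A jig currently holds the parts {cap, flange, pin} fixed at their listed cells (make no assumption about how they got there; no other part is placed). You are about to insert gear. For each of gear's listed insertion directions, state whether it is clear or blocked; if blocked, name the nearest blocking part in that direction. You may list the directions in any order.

-y: ray from gear(2, 2, 0) has no placed part ⇒ clear
+y: ray from gear(2, 2, 0) has no placed part ⇒ clear
-z: ray from gear(2, 2, 0) has no placed part ⇒ clear

+y: clear; -y: clear; -z: clear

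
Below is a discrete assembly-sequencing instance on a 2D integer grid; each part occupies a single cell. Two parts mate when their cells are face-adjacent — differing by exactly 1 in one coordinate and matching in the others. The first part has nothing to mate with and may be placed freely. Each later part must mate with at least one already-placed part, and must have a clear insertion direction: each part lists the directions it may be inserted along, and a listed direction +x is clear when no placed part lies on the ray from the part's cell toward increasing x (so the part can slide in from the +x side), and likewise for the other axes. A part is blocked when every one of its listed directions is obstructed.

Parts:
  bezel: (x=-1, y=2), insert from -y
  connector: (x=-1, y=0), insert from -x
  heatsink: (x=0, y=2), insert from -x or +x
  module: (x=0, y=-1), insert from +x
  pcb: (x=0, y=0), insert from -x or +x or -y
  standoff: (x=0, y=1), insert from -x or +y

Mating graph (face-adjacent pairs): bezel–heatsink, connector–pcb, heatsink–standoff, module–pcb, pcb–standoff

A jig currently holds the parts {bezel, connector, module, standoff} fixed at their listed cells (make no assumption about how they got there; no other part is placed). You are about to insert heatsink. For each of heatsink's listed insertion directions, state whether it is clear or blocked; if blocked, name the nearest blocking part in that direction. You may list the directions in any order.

+x: clear; -x: blocked by bezel

-x: nearest on ray is bezel@(-1, 2) ⇒ blocked
+x: ray from heatsink(0, 2) has no placed part ⇒ clear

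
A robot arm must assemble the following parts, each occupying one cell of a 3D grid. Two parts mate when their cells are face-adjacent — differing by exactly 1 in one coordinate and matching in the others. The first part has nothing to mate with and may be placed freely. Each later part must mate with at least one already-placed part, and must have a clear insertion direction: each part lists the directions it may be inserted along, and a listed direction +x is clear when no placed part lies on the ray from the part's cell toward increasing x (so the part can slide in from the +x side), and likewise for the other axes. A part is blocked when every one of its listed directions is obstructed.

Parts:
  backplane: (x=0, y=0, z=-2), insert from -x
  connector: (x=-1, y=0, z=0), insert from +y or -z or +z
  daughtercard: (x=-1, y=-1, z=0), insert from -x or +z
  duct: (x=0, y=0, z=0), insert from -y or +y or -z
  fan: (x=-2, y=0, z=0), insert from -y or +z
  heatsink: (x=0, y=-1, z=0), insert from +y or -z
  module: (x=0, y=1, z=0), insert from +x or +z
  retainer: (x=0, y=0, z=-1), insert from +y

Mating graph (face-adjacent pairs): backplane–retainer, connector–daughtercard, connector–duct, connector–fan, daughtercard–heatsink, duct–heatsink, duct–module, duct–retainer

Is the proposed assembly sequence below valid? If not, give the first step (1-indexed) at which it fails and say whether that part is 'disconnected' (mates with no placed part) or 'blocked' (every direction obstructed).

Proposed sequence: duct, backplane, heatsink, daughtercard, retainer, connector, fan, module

Invalid at step 2 (disconnected)

1. duct@(0, 0, 0) [-y clear] — {duct}
2. backplane@(0, 0, -2) — no placed neighbour ⇒ disconnected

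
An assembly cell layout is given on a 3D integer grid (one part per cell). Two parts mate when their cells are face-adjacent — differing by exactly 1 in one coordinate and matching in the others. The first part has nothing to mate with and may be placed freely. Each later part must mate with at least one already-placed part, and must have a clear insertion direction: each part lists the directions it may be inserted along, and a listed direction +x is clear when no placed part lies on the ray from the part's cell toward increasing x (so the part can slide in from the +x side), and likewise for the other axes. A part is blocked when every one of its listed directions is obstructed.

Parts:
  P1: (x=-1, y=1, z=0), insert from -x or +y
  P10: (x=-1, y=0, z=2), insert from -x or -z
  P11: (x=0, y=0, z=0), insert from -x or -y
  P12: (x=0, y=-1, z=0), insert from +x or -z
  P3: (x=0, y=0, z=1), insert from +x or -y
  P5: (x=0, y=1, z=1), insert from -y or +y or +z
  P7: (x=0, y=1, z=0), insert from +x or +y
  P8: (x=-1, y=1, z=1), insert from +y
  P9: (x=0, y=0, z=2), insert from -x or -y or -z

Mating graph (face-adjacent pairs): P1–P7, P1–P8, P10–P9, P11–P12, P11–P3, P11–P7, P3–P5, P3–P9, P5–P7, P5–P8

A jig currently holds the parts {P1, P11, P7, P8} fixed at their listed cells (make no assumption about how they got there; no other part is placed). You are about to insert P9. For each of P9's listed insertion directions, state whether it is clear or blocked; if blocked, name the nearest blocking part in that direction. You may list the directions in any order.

-x: clear; -y: clear; -z: blocked by P11

-x: ray from P9(0, 0, 2) has no placed part ⇒ clear
-y: ray from P9(0, 0, 2) has no placed part ⇒ clear
-z: nearest on ray is P11@(0, 0, 0) ⇒ blocked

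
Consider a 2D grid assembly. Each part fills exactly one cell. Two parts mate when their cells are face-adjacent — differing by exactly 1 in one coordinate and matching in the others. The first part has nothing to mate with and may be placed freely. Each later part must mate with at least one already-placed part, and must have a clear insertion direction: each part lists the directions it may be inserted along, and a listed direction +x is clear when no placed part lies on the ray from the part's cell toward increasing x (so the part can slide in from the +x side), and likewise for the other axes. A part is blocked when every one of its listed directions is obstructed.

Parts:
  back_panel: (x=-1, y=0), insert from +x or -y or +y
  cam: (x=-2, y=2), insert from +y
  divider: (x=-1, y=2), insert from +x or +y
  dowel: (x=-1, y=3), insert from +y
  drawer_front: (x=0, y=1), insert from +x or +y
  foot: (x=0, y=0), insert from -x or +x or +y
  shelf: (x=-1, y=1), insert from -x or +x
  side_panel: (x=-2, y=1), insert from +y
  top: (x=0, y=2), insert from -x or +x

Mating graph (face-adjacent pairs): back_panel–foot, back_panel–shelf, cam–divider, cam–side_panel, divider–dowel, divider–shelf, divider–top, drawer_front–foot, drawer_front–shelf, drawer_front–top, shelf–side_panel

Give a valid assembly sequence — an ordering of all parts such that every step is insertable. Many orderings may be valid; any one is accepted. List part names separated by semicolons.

dowel; divider; top; shelf; back_panel; foot; side_panel; cam; drawer_front

1. dowel@(-1, 3) [+y clear] — {dowel}
2. divider@(-1, 2) [+x clear] — {divider, dowel}
3. top@(0, 2) [+x clear] — {divider, dowel, top}
4. shelf@(-1, 1) [-x clear] — {divider, dowel, shelf, top}
5. back_panel@(-1, 0) [+x clear] — {back_panel, divider, dowel, shelf, top}
6. foot@(0, 0) [+x clear] — {back_panel, divider, dowel, foot, shelf, top}
7. side_panel@(-2, 1) [+y clear] — {back_panel, divider, dowel, foot, shelf, side_panel, top}
8. cam@(-2, 2) [+y clear] — {back_panel, cam, divider, dowel, foot, shelf, side_panel, top}
9. drawer_front@(0, 1) [+x clear] — {back_panel, cam, divider, dowel, drawer_front, foot, shelf, side_panel, top}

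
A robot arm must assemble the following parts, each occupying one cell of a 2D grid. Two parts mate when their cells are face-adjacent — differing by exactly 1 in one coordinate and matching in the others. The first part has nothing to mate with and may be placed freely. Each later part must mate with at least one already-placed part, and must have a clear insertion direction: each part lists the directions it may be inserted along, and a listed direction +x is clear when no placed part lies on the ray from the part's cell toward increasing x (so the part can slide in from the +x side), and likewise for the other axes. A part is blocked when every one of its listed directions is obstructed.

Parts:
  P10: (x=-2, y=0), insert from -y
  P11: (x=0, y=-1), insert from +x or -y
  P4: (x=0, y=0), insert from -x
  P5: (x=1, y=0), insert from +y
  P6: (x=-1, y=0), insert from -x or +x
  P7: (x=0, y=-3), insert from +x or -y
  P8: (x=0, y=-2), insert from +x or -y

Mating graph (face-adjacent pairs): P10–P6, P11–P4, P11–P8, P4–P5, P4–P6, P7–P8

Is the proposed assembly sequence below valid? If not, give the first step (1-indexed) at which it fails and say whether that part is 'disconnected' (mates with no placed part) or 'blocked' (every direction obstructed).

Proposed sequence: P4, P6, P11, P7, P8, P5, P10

Invalid at step 4 (disconnected)

1. P4@(0, 0) [-x clear] — {P4}
2. P6@(-1, 0) [-x clear] — {P4, P6}
3. P11@(0, -1) [+x clear] — {P11, P4, P6}
4. P7@(0, -3) — no placed neighbour ⇒ disconnected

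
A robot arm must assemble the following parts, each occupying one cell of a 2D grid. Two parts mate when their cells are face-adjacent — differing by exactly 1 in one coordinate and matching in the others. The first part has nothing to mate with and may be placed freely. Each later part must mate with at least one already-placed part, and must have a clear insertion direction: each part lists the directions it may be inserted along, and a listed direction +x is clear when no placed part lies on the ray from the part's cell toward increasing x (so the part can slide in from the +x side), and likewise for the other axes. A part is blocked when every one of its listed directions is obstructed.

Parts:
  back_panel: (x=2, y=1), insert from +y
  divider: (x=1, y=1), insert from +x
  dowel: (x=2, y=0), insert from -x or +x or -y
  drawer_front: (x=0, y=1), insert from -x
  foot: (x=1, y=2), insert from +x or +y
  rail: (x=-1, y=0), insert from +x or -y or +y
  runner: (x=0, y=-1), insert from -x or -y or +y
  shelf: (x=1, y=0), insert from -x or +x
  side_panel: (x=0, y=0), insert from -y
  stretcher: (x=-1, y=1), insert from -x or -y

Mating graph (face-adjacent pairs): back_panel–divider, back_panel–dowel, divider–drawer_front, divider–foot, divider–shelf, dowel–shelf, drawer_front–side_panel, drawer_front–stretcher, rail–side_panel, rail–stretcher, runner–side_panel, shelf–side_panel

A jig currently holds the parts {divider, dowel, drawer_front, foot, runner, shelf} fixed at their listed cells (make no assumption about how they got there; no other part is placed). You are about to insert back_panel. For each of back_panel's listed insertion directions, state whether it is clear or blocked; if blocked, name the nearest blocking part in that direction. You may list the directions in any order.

+y: clear

+y: ray from back_panel(2, 1) has no placed part ⇒ clear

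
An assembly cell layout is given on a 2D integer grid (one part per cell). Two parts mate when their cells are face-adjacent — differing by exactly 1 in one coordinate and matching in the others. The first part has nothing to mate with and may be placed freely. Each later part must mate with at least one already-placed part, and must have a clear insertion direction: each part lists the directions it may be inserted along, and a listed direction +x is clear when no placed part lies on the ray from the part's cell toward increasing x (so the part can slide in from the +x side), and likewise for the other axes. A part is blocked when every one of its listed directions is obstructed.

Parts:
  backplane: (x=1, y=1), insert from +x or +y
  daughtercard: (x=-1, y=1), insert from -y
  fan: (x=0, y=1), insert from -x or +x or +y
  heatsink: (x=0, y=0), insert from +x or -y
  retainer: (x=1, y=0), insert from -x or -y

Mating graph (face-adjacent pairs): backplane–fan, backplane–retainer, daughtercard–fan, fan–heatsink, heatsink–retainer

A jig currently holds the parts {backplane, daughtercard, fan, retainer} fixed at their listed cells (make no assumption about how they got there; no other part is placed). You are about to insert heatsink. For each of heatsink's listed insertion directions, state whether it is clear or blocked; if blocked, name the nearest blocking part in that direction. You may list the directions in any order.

+x: nearest on ray is retainer@(1, 0) ⇒ blocked
-y: ray from heatsink(0, 0) has no placed part ⇒ clear

+x: blocked by retainer; -y: clear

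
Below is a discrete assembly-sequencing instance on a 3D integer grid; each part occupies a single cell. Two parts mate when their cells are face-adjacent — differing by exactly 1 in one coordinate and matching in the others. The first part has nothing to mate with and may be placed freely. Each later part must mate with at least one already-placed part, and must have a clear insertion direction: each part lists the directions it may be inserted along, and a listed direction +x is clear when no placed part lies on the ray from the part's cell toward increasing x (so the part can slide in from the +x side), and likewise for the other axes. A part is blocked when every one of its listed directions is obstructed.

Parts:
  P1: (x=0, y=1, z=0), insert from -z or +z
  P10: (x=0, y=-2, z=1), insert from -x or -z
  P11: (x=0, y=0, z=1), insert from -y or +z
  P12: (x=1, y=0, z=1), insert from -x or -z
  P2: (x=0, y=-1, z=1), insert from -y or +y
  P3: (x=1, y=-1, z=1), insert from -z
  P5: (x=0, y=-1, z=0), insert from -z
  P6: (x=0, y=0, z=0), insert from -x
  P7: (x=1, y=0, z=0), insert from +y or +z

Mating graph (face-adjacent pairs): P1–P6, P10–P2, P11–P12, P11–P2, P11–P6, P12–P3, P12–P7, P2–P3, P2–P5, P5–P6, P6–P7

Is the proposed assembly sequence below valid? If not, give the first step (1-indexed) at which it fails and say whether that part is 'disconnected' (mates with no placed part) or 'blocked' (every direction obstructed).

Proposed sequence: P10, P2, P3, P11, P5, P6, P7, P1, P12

1. P10@(0, -2, 1) [-x clear] — {P10}
2. P2@(0, -1, 1) [+y clear] — {P10, P2}
3. P3@(1, -1, 1) [-z clear] — {P10, P2, P3}
4. P11@(0, 0, 1) [+z clear] — {P10, P11, P2, P3}
5. P5@(0, -1, 0) [-z clear] — {P10, P11, P2, P3, P5}
6. P6@(0, 0, 0) [-x clear] — {P10, P11, P2, P3, P5, P6}
7. P7@(1, 0, 0) [+y clear] — {P10, P11, P2, P3, P5, P6, P7}
8. P1@(0, 1, 0) [-z clear] — {P1, P10, P11, P2, P3, P5, P6, P7}
9. P12@(1, 0, 1) — -x/-z all obstructed ⇒ blocked

Invalid at step 9 (blocked)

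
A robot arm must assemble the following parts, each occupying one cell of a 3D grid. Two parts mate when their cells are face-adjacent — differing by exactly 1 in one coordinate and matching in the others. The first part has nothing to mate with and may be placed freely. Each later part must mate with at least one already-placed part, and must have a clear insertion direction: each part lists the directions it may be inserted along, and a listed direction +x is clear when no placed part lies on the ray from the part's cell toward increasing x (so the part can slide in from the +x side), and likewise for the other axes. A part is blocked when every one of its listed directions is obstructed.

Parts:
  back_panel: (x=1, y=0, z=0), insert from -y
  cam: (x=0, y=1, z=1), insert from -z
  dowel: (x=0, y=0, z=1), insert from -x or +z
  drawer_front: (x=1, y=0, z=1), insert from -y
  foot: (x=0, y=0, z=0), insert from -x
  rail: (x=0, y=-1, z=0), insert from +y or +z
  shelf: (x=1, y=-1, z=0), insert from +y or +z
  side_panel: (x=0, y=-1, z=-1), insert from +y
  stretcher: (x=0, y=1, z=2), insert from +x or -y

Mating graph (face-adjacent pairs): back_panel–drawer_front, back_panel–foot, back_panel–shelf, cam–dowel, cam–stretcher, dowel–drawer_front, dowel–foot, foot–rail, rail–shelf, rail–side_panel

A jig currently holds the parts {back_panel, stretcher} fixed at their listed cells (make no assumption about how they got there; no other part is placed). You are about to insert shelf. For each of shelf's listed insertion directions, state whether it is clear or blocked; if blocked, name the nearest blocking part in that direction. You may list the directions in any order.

+y: nearest on ray is back_panel@(1, 0, 0) ⇒ blocked
+z: ray from shelf(1, -1, 0) has no placed part ⇒ clear

+y: blocked by back_panel; +z: clear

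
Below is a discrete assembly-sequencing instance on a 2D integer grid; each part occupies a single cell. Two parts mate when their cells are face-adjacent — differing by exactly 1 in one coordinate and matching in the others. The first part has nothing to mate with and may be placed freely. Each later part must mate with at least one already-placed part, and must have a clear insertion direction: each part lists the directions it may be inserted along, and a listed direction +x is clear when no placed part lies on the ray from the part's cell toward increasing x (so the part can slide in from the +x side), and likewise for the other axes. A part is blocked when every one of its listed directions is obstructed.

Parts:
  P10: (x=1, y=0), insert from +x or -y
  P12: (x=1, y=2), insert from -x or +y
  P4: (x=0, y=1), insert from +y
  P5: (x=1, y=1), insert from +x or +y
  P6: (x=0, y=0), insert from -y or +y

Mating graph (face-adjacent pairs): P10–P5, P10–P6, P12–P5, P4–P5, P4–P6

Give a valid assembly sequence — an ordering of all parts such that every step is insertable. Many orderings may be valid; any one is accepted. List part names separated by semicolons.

1. P6@(0, 0) [-y clear] — {P6}
2. P10@(1, 0) [+x clear] — {P10, P6}
3. P5@(1, 1) [+x clear] — {P10, P5, P6}
4. P12@(1, 2) [-x clear] — {P10, P12, P5, P6}
5. P4@(0, 1) [+y clear] — {P10, P12, P4, P5, P6}

P6; P10; P5; P12; P4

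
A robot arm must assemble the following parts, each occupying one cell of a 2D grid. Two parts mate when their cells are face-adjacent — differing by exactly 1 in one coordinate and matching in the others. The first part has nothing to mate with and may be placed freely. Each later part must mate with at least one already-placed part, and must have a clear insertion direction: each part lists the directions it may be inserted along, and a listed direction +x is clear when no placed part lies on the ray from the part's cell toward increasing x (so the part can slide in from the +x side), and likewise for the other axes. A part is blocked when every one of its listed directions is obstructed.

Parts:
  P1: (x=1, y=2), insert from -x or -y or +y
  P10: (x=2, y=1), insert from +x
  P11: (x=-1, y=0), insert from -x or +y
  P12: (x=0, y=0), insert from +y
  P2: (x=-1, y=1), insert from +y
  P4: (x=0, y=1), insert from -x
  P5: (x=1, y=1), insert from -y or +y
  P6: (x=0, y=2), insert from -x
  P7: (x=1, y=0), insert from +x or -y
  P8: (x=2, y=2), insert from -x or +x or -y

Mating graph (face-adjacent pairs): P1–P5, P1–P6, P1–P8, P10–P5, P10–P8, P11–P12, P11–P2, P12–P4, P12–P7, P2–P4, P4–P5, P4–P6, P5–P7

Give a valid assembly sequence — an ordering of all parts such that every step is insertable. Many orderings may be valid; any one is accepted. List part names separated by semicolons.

1. P10@(2, 1) [+x clear] — {P10}
2. P8@(2, 2) [-x clear] — {P10, P8}
3. P1@(1, 2) [-x clear] — {P1, P10, P8}
4. P5@(1, 1) [-y clear] — {P1, P10, P5, P8}
5. P7@(1, 0) [+x clear] — {P1, P10, P5, P7, P8}
6. P12@(0, 0) [+y clear] — {P1, P10, P12, P5, P7, P8}
7. P11@(-1, 0) [-x clear] — {P1, P10, P11, P12, P5, P7, P8}
8. P4@(0, 1) [-x clear] — {P1, P10, P11, P12, P4, P5, P7, P8}
9. P2@(-1, 1) [+y clear] — {P1, P10, P11, P12, P2, P4, P5, P7, P8}
10. P6@(0, 2) [-x clear] — {P1, P10, P11, P12, P2, P4, P5, P6, P7, P8}

P10; P8; P1; P5; P7; P12; P11; P4; P2; P6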